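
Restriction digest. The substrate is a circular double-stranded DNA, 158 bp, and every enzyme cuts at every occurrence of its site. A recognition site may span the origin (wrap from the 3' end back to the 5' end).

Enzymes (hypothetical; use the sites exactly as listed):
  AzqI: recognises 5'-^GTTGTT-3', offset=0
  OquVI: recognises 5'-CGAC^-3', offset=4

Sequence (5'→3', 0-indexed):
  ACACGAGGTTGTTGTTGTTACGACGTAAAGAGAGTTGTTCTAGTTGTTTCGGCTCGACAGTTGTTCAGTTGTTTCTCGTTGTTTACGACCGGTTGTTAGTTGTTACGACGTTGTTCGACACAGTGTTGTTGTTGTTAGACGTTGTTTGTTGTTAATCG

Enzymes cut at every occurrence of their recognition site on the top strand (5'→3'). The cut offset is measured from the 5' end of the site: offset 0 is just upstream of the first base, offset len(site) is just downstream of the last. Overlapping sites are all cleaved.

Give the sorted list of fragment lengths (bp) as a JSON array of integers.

Site scan:
  AzqI (GTTGTT, off=0): starts [7, 10, 13, 33, 42, 59, 67, 77, 91, 98, 109, 124, 127, 130, 140, 147] → cuts [7, 10, 13, 33, 42, 59, 67, 77, 91, 98, 109, 124, 127, 130, 140, 147]
  OquVI (CGAC, off=4): starts [20, 54, 85, 105, 115, 156] → cuts [2, 24, 58, 89, 109, 119]

Pooled cuts: [2, 7, 10, 13, 24, 33, 42, 58, 59, 67, 77, 89, 91, 98, 109, 119, 124, 127, 130, 140, 147]

Fragments:
  2→7: 5 bp
  7→10: 3 bp
  10→13: 3 bp
  13→24: 11 bp
  24→33: 9 bp
  33→42: 9 bp
  42→58: 16 bp
  58→59: 1 bp
  59→67: 8 bp
  67→77: 10 bp
  77→89: 12 bp
  89→91: 2 bp
  91→98: 7 bp
  98→109: 11 bp
  109→119: 10 bp
  119→124: 5 bp
  124→127: 3 bp
  127→130: 3 bp
  130→140: 10 bp
  140→147: 7 bp
  147→2 (wrap): 158-147+2 = 13 bp

[1,2,3,3,3,3,5,5,7,7,8,9,9,10,10,10,11,11,12,13,16]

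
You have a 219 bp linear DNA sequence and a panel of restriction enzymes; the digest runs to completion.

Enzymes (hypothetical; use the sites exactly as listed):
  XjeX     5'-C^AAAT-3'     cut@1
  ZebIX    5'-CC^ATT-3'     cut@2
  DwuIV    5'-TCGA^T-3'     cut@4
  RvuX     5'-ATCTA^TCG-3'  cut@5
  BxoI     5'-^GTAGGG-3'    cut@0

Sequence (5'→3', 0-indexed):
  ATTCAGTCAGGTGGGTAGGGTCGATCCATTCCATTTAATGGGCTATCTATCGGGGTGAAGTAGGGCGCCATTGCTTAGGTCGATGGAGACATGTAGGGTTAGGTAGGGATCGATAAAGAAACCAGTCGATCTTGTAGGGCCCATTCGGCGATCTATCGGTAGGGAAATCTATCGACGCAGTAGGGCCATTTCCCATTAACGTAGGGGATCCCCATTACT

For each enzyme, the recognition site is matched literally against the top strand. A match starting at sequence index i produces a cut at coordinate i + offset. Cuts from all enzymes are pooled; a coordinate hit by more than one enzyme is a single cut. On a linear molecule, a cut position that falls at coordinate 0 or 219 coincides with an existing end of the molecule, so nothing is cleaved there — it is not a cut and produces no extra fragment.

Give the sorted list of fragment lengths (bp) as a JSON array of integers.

[3,3,4,5,6,6,7,8,8,9,9,10,10,10,10,11,13,13,13,14,14,16,17]

Per-enzyme occurrences:
  XjeX (CAAAT, off=1): no sites
  ZebIX CCATT/2: at [25, 30, 67, 140, 185, 192, 211] ⇒ [27, 32, 69, 142, 187, 194, 213]
  DwuIV TCGAT/4: at [20, 79, 109, 125] ⇒ [24, 83, 113, 129]
  RvuX ATCTATCG/5: at [44, 150, 166] ⇒ [49, 155, 171]
  BxoI GTAGGG/0: at [14, 59, 92, 102, 133, 158, 179, 200] ⇒ [14, 59, 92, 102, 133, 158, 179, 200]

Pooled cuts: [14, 24, 27, 32, 49, 59, 69, 83, 92, 102, 113, 129, 133, 142, 155, 158, 171, 179, 187, 194, 200, 213]

Fragment lengths:
  [0,14): 14 bp
  [14,24): 10 bp
  [24,27): 3 bp
  [27,32): 5 bp
  [32,49): 17 bp
  [49,59): 10 bp
  [59,69): 10 bp
  [69,83): 14 bp
  [83,92): 9 bp
  [92,102): 10 bp
  [102,113): 11 bp
  [113,129): 16 bp
  [129,133): 4 bp
  [133,142): 9 bp
  [142,155): 13 bp
  [155,158): 3 bp
  [158,171): 13 bp
  [171,179): 8 bp
  [179,187): 8 bp
  [187,194): 7 bp
  [194,200): 6 bp
  [200,213): 13 bp
  [213,219): 6 bp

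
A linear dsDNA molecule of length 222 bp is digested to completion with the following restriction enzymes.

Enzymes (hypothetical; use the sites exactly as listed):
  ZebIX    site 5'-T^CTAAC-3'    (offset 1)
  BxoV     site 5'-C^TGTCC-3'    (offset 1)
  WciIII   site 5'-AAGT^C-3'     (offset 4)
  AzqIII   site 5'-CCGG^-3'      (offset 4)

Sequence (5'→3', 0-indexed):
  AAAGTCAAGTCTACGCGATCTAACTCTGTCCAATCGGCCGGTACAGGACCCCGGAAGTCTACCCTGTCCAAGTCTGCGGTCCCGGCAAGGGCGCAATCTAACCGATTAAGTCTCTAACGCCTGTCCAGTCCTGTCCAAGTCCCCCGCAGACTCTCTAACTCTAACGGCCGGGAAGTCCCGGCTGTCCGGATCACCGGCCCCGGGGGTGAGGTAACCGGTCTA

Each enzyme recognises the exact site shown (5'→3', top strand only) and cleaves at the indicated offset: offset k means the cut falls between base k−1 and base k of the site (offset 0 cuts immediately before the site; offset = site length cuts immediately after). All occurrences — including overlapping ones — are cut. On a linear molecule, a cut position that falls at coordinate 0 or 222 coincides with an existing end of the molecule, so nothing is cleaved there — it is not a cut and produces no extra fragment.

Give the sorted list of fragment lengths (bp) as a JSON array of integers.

[1,2,4,4,5,5,5,5,6,6,6,7,7,8,8,9,9,9,10,11,12,12,13,14,14,15,15]

Scan for sites:
  ZebIX (TCTAAC, off=1): starts [18, 96, 112, 153, 159] → cuts [19, 97, 113, 154, 160]
  BxoV (CTGTCC, off=1): starts [25, 63, 120, 130, 181] → cuts [26, 64, 121, 131, 182]
  WciIII (AAGTC, off=4): starts [1, 6, 54, 69, 107, 136, 172] → cuts [5, 10, 58, 73, 111, 140, 176]
  AzqIII (CCGG, off=4): starts [37, 50, 81, 167, 177, 185, 193, 199, 214] → cuts [41, 54, 85, 171, 181, 189, 197, 203, 218]

All cut coordinates (distinct, sorted): [5, 10, 19, 26, 41, 54, 58, 64, 73, 85, 97, 111, 113, 121, 131, 140, 154, 160, 171, 176, 181, 182, 189, 197, 203, 218]

Fragments:
  [0,5): 5 bp
  [5,10): 5 bp
  [10,19): 9 bp
  [19,26): 7 bp
  [26,41): 15 bp
  [41,54): 13 bp
  [54,58): 4 bp
  [58,64): 6 bp
  [64,73): 9 bp
  [73,85): 12 bp
  [85,97): 12 bp
  [97,111): 14 bp
  [111,113): 2 bp
  [113,121): 8 bp
  [121,131): 10 bp
  [131,140): 9 bp
  [140,154): 14 bp
  [154,160): 6 bp
  [160,171): 11 bp
  [171,176): 5 bp
  [176,181): 5 bp
  [181,182): 1 bp
  [182,189): 7 bp
  [189,197): 8 bp
  [197,203): 6 bp
  [203,218): 15 bp
  [218,222): 4 bp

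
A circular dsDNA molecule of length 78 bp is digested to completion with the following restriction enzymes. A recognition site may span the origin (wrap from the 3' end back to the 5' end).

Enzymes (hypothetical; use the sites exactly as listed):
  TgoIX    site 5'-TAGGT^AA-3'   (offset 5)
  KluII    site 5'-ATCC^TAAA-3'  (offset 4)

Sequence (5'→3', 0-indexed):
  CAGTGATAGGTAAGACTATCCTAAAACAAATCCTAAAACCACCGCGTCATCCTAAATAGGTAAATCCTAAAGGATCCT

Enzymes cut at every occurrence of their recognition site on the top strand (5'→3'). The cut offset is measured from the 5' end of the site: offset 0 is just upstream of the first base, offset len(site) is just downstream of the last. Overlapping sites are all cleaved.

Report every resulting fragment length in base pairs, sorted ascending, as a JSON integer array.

[6,9,10,12,19,22]

Site scan:
  TgoIX TAGGTAA/5: at [6, 56] ⇒ [11, 61]
  KluII ATCCTAAA/4: at [17, 29, 48, 63] ⇒ [21, 33, 52, 67]

Pooled cuts: [11, 21, 33, 52, 61, 67]

Fragments:
  11→21: 10 bp
  21→33: 12 bp
  33→52: 19 bp
  52→61: 9 bp
  61→67: 6 bp
  67→11 (wrap): 78-67+11 = 22 bp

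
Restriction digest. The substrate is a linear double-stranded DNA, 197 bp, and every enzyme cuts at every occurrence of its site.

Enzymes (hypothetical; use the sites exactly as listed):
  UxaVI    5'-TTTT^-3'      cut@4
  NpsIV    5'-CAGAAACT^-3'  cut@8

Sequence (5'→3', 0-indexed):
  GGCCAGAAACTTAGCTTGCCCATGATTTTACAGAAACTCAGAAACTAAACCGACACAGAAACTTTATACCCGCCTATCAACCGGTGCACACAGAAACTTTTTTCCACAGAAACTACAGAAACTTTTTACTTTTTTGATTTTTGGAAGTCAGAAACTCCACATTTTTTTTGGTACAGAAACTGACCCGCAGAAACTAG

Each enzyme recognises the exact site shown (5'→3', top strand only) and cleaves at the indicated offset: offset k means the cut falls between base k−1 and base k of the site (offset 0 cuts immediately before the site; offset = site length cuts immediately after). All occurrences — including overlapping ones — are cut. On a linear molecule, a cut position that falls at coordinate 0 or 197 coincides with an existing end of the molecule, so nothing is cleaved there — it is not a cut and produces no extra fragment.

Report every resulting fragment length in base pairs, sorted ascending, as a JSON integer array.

[1,1,1,1,1,1,1,1,1,1,2,3,3,6,6,8,9,9,9,11,11,12,14,14,17,18,35]

Site scan:
  UxaVI TTTT/4: at [25, 97, 98, 99, 122, 123, 129, 130, 131, 137, 138, 161, 162, 163, 164, 165] ⇒ [29, 101, 102, 103, 126, 127, 133, 134, 135, 141, 142, 165, 166, 167, 168, 169]
  NpsIV CAGAAACT/8: at [3, 30, 38, 55, 90, 106, 115, 148, 173, 187] ⇒ [11, 38, 46, 63, 98, 114, 123, 156, 181, 195]

All cut coordinates (distinct, sorted): [11, 29, 38, 46, 63, 98, 101, 102, 103, 114, 123, 126, 127, 133, 134, 135, 141, 142, 156, 165, 166, 167, 168, 169, 181, 195]

Fragment lengths:
  [0,11): 11 bp
  [11,29): 18 bp
  [29,38): 9 bp
  [38,46): 8 bp
  [46,63): 17 bp
  [63,98): 35 bp
  [98,101): 3 bp
  [101,102): 1 bp
  [102,103): 1 bp
  [103,114): 11 bp
  [114,123): 9 bp
  [123,126): 3 bp
  [126,127): 1 bp
  [127,133): 6 bp
  [133,134): 1 bp
  [134,135): 1 bp
  [135,141): 6 bp
  [141,142): 1 bp
  [142,156): 14 bp
  [156,165): 9 bp
  [165,166): 1 bp
  [166,167): 1 bp
  [167,168): 1 bp
  [168,169): 1 bp
  [169,181): 12 bp
  [181,195): 14 bp
  [195,197): 2 bp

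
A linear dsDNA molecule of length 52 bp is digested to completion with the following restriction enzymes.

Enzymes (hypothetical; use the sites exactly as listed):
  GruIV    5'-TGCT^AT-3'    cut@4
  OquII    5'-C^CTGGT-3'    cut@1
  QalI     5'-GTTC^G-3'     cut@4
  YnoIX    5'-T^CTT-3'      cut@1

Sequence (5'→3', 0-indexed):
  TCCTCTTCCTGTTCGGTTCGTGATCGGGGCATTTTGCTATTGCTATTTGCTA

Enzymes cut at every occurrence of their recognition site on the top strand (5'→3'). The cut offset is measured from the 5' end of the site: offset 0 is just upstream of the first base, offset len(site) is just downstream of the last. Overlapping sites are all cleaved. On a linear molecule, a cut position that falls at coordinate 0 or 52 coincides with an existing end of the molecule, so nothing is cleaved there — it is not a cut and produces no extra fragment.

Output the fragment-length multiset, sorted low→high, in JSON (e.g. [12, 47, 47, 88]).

[4,5,6,8,10,19]

Scan for sites:
  GruIV (TGCTAT, off=4): starts [34, 40] → cuts [38, 44]
  OquII (CCTGGT, off=1): no sites
  QalI (GTTCG, off=4): starts [10, 15] → cuts [14, 19]
  YnoIX (TCTT, off=1): starts [3] → cuts [4]

All cut coordinates (distinct, sorted): [4, 14, 19, 38, 44]

Fragments:
  [0,4): 4 bp
  [4,14): 10 bp
  [14,19): 5 bp
  [19,38): 19 bp
  [38,44): 6 bp
  [44,52): 8 bp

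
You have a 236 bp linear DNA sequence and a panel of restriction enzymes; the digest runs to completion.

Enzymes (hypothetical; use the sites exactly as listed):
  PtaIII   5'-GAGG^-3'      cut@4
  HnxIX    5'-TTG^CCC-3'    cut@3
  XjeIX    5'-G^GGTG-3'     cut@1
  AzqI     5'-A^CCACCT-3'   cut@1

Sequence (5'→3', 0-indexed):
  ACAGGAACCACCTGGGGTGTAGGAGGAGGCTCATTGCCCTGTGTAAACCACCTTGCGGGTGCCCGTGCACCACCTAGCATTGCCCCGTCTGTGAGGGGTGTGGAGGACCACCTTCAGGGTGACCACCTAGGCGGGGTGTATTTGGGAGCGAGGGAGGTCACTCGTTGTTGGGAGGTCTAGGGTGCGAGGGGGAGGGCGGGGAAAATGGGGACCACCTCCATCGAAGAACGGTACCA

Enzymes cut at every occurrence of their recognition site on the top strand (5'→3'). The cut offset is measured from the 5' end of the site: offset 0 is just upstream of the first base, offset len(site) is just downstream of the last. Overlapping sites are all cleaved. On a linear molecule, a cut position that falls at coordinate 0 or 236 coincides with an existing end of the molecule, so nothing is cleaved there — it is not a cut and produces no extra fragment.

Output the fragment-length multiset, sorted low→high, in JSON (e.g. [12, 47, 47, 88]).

[1,3,4,5,5,6,7,7,8,9,10,10,10,11,11,12,12,13,14,16,18,19,25]

Scan for sites:
  PtaIII (GAGG, off=4): starts [22, 25, 92, 102, 149, 153, 171, 185, 191] → cuts [26, 29, 96, 106, 153, 157, 175, 189, 195]
  HnxIX (TTGCCC, off=3): starts [33, 79] → cuts [36, 82]
  XjeIX (GGGTG, off=1): starts [14, 56, 95, 116, 133, 179] → cuts [15, 57, 96, 117, 134, 180]
  AzqI (ACCACCT, off=1): starts [6, 46, 68, 106, 121, 210] → cuts [7, 47, 69, 107, 122, 211]

Pooled cuts: [7, 15, 26, 29, 36, 47, 57, 69, 82, 96, 106, 107, 117, 122, 134, 153, 157, 175, 180, 189, 195, 211]

Fragments:
  [0,7): 7 bp
  [7,15): 8 bp
  [15,26): 11 bp
  [26,29): 3 bp
  [29,36): 7 bp
  [36,47): 11 bp
  [47,57): 10 bp
  [57,69): 12 bp
  [69,82): 13 bp
  [82,96): 14 bp
  [96,106): 10 bp
  [106,107): 1 bp
  [107,117): 10 bp
  [117,122): 5 bp
  [122,134): 12 bp
  [134,153): 19 bp
  [153,157): 4 bp
  [157,175): 18 bp
  [175,180): 5 bp
  [180,189): 9 bp
  [189,195): 6 bp
  [195,211): 16 bp
  [211,236): 25 bp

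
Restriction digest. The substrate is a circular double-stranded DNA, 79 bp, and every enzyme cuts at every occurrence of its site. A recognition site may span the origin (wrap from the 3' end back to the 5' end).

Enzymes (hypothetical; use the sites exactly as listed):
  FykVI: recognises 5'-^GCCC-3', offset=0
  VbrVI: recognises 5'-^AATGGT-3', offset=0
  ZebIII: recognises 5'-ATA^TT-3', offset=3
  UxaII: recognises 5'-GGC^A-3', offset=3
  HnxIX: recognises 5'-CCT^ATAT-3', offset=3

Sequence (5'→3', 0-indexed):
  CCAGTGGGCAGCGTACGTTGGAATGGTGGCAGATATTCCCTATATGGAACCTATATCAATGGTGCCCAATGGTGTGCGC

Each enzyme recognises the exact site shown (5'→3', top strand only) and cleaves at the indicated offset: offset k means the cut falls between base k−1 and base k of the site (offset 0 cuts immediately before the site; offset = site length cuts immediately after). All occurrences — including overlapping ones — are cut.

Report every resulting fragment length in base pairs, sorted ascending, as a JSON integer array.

[4,5,5,6,6,9,10,11,11,12]

Per-enzyme occurrences:
  FykVI GCCC/0: at [63, 77] ⇒ [63, 77]
  VbrVI AATGGT/0: at [21, 57, 67] ⇒ [21, 57, 67]
  ZebIII ATATT/3: at [32] ⇒ [35]
  UxaII GGCA/3: at [6, 27] ⇒ [9, 30]
  HnxIX CCTATAT/3: at [38, 49] ⇒ [41, 52]

Pooled cuts: [9, 21, 30, 35, 41, 52, 57, 63, 67, 77]

Fragments:
  9→21: 12 bp
  21→30: 9 bp
  30→35: 5 bp
  35→41: 6 bp
  41→52: 11 bp
  52→57: 5 bp
  57→63: 6 bp
  63→67: 4 bp
  67→77: 10 bp
  77→9 (wrap): 79-77+9 = 11 bp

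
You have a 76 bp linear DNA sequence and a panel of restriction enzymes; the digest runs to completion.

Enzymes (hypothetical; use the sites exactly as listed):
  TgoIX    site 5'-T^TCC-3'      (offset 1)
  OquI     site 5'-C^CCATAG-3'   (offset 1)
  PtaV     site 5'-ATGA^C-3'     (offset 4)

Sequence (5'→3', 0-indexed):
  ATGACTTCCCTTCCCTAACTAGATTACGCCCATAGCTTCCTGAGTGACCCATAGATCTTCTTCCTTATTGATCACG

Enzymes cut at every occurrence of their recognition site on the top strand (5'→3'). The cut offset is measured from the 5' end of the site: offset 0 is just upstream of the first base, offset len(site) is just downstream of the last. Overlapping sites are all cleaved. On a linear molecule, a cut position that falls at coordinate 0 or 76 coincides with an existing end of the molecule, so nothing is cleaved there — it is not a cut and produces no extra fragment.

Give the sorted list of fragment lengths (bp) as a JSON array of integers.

Scan for sites:
  TgoIX (TTCC, off=1): starts [5, 10, 36, 60] → cuts [6, 11, 37, 61]
  OquI (CCCATAG, off=1): starts [28, 47] → cuts [29, 48]
  PtaV (ATGAC, off=4): starts [0] → cuts [4]

Pooled cuts: [4, 6, 11, 29, 37, 48, 61]

Fragments:
  [0,4): 4 bp
  [4,6): 2 bp
  [6,11): 5 bp
  [11,29): 18 bp
  [29,37): 8 bp
  [37,48): 11 bp
  [48,61): 13 bp
  [61,76): 15 bp

[2,4,5,8,11,13,15,18]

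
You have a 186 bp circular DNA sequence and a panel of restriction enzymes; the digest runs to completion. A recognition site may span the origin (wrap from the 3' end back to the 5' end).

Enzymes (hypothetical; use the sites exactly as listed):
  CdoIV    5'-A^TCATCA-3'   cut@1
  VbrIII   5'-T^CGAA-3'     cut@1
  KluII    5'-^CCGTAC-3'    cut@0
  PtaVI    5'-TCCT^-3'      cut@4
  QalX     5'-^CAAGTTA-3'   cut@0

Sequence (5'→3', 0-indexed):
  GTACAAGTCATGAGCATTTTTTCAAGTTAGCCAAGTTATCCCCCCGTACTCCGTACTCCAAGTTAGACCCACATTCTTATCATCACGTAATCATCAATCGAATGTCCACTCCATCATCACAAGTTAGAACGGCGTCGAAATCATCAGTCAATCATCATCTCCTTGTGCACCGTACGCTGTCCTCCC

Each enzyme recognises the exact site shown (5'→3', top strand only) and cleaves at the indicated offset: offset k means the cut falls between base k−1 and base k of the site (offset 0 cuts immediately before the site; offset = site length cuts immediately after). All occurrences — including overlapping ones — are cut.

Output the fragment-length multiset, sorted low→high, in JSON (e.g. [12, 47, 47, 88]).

Site scan:
  CdoIV (ATCATCA, off=1): starts [78, 89, 112, 139, 150] → cuts [79, 90, 113, 140, 151]
  VbrIII (TCGAA, off=1): starts [97, 134] → cuts [98, 135]
  KluII (CCGTAC, off=0): starts [43, 50, 169, 184] → cuts [43, 50, 169, 184]
  PtaVI (TCCT, off=4): starts [159, 179] → cuts [163, 183]
  QalX (CAAGTTA, off=0): starts [22, 31, 58, 119] → cuts [22, 31, 58, 119]

Pooled cuts: [22, 31, 43, 50, 58, 79, 90, 98, 113, 119, 135, 140, 151, 163, 169, 183, 184]

Fragment lengths:
  22→31: 9 bp
  31→43: 12 bp
  43→50: 7 bp
  50→58: 8 bp
  58→79: 21 bp
  79→90: 11 bp
  90→98: 8 bp
  98→113: 15 bp
  113→119: 6 bp
  119→135: 16 bp
  135→140: 5 bp
  140→151: 11 bp
  151→163: 12 bp
  163→169: 6 bp
  169→183: 14 bp
  183→184: 1 bp
  184→22 (wrap): 186-184+22 = 24 bp

[1,5,6,6,7,8,8,9,11,11,12,12,14,15,16,21,24]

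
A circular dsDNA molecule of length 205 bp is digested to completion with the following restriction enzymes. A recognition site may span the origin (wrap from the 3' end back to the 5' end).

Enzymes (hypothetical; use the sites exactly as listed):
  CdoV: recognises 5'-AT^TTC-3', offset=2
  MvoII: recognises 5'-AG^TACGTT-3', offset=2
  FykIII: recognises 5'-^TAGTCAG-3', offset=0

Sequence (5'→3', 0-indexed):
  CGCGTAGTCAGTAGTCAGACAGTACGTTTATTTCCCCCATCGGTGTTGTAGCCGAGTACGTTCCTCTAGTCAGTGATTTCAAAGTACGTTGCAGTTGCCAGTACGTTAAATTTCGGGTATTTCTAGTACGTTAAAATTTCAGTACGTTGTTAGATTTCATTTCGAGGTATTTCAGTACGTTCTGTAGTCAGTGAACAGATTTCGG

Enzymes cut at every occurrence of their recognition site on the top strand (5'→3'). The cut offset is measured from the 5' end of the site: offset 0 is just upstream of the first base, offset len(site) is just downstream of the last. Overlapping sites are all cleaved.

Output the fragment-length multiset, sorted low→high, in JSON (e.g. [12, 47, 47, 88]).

Scan for sites:
  CdoV ATTTC/2: at [29, 75, 109, 118, 135, 153, 158, 168, 198] ⇒ [31, 77, 111, 120, 137, 155, 160, 170, 200]
  MvoII AGTACGTT/2: at [20, 54, 82, 99, 124, 140, 173] ⇒ [22, 56, 84, 101, 126, 142, 175]
  FykIII TAGTCAG/0: at [4, 11, 66, 184] ⇒ [4, 11, 66, 184]

All cut coordinates (distinct, sorted): [4, 11, 22, 31, 56, 66, 77, 84, 101, 111, 120, 126, 137, 142, 155, 160, 170, 175, 184, 200]

Fragments:
  4→11: 7 bp
  11→22: 11 bp
  22→31: 9 bp
  31→56: 25 bp
  56→66: 10 bp
  66→77: 11 bp
  77→84: 7 bp
  84→101: 17 bp
  101→111: 10 bp
  111→120: 9 bp
  120→126: 6 bp
  126→137: 11 bp
  137→142: 5 bp
  142→155: 13 bp
  155→160: 5 bp
  160→170: 10 bp
  170→175: 5 bp
  175→184: 9 bp
  184→200: 16 bp
  200→4 (wrap): 205-200+4 = 9 bp

[5,5,5,6,7,7,9,9,9,9,10,10,10,11,11,11,13,16,17,25]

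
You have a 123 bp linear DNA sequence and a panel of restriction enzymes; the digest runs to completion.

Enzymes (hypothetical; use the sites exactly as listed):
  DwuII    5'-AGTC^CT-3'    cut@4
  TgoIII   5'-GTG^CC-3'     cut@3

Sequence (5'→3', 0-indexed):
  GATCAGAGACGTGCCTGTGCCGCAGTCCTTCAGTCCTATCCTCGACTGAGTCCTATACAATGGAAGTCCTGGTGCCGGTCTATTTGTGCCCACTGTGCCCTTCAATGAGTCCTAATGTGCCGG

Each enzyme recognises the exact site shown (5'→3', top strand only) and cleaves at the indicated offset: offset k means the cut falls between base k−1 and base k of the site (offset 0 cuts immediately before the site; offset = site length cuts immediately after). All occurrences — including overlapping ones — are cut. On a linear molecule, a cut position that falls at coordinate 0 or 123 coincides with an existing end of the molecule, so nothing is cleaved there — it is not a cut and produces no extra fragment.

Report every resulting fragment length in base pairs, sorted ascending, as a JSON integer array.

[4,6,6,8,8,8,9,13,14,14,16,17]

Per-enzyme occurrences:
  DwuII AGTCCT/4: at [23, 31, 48, 64, 107] ⇒ [27, 35, 52, 68, 111]
  TgoIII GTGCC/3: at [10, 16, 71, 85, 94, 116] ⇒ [13, 19, 74, 88, 97, 119]

All cut coordinates (distinct, sorted): [13, 19, 27, 35, 52, 68, 74, 88, 97, 111, 119]

Fragment lengths:
  [0,13): 13 bp
  [13,19): 6 bp
  [19,27): 8 bp
  [27,35): 8 bp
  [35,52): 17 bp
  [52,68): 16 bp
  [68,74): 6 bp
  [74,88): 14 bp
  [88,97): 9 bp
  [97,111): 14 bp
  [111,119): 8 bp
  [119,123): 4 bp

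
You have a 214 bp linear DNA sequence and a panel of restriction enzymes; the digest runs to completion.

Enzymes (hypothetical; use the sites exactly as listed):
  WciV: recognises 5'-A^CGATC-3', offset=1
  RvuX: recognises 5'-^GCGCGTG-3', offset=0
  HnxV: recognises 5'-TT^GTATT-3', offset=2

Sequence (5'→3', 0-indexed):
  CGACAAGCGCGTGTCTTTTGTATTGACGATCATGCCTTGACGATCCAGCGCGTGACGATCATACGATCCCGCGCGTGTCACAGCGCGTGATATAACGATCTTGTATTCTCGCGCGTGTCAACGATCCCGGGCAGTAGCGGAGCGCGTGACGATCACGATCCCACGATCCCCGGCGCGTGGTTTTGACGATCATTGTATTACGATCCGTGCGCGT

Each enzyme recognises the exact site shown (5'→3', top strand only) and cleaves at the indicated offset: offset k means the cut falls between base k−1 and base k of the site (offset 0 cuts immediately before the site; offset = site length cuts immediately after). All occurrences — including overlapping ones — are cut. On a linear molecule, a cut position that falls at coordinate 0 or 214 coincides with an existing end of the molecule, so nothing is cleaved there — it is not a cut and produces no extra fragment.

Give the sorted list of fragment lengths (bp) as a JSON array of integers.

Per-enzyme occurrences:
  WciV ACGATC/1: at [25, 39, 54, 62, 94, 120, 148, 154, 162, 185, 199] ⇒ [26, 40, 55, 63, 95, 121, 149, 155, 163, 186, 200]
  RvuX GCGCGTG/0: at [6, 47, 70, 82, 110, 141, 172] ⇒ [6, 47, 70, 82, 110, 141, 172]
  HnxV TTGTATT/2: at [17, 100, 192] ⇒ [19, 102, 194]

Pooled cuts: [6, 19, 26, 40, 47, 55, 63, 70, 82, 95, 102, 110, 121, 141, 149, 155, 163, 172, 186, 194, 200]

Fragments:
  [0,6): 6 bp
  [6,19): 13 bp
  [19,26): 7 bp
  [26,40): 14 bp
  [40,47): 7 bp
  [47,55): 8 bp
  [55,63): 8 bp
  [63,70): 7 bp
  [70,82): 12 bp
  [82,95): 13 bp
  [95,102): 7 bp
  [102,110): 8 bp
  [110,121): 11 bp
  [121,141): 20 bp
  [141,149): 8 bp
  [149,155): 6 bp
  [155,163): 8 bp
  [163,172): 9 bp
  [172,186): 14 bp
  [186,194): 8 bp
  [194,200): 6 bp
  [200,214): 14 bp

[6,6,6,7,7,7,7,8,8,8,8,8,8,9,11,12,13,13,14,14,14,20]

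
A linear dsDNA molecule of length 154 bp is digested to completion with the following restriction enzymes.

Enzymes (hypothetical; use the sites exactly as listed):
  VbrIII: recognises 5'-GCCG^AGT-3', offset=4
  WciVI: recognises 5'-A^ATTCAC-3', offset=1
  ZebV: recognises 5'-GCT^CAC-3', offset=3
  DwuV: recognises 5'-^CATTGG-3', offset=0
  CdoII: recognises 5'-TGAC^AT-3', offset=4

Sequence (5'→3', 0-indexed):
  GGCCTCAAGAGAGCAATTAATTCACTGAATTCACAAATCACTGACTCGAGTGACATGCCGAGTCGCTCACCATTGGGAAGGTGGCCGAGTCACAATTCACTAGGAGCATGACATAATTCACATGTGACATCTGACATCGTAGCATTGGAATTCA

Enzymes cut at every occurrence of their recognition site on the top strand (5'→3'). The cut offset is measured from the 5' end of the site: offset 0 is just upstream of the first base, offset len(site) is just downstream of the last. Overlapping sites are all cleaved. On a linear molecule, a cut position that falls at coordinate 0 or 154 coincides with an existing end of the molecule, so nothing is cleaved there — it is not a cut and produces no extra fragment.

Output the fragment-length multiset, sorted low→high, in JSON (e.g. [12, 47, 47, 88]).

Site scan:
  VbrIII (GCCGAGT, off=4): starts [56, 83] → cuts [60, 87]
  WciVI (AATTCAC, off=1): starts [18, 27, 93, 114] → cuts [19, 28, 94, 115]
  ZebV (GCTCAC, off=3): starts [64] → cuts [67]
  DwuV (CATTGG, off=0): starts [70, 142] → cuts [70, 142]
  CdoII (TGACAT, off=4): starts [50, 108, 124, 131] → cuts [54, 112, 128, 135]

Pooled cuts: [19, 28, 54, 60, 67, 70, 87, 94, 112, 115, 128, 135, 142]

Fragment lengths:
  [0,19): 19 bp
  [19,28): 9 bp
  [28,54): 26 bp
  [54,60): 6 bp
  [60,67): 7 bp
  [67,70): 3 bp
  [70,87): 17 bp
  [87,94): 7 bp
  [94,112): 18 bp
  [112,115): 3 bp
  [115,128): 13 bp
  [128,135): 7 bp
  [135,142): 7 bp
  [142,154): 12 bp

[3,3,6,7,7,7,7,9,12,13,17,18,19,26]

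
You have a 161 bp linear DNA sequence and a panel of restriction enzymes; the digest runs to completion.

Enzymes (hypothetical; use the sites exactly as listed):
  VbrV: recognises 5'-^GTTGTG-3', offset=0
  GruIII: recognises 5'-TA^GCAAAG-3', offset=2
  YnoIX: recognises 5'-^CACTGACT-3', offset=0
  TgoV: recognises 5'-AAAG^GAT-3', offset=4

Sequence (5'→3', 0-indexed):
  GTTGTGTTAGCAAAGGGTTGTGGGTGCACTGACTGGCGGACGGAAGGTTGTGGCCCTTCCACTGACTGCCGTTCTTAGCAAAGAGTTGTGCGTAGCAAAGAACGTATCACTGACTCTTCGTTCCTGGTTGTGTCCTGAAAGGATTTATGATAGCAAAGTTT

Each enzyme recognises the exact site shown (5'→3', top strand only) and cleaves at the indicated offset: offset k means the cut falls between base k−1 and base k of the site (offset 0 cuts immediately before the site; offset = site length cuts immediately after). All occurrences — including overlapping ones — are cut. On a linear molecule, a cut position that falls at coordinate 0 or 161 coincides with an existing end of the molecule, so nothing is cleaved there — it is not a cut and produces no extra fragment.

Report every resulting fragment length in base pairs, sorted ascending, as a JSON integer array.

Site scan:
  VbrV (GTTGTG, off=0): starts [0, 16, 46, 84, 126] → cuts [16, 46, 84, 126] (position 0 is a terminus of the linear molecule — no cut)
  GruIII (TAGCAAAG, off=2): starts [7, 75, 92, 150] → cuts [9, 77, 94, 152]
  YnoIX (CACTGACT, off=0): starts [26, 59, 107] → cuts [26, 59, 107]
  TgoV (AAAGGAT, off=4): starts [137] → cuts [141]

All cut coordinates (distinct, sorted): [9, 16, 26, 46, 59, 77, 84, 94, 107, 126, 141, 152]

Fragments:
  [0,9): 9 bp
  [9,16): 7 bp
  [16,26): 10 bp
  [26,46): 20 bp
  [46,59): 13 bp
  [59,77): 18 bp
  [77,84): 7 bp
  [84,94): 10 bp
  [94,107): 13 bp
  [107,126): 19 bp
  [126,141): 15 bp
  [141,152): 11 bp
  [152,161): 9 bp

[7,7,9,9,10,10,11,13,13,15,18,19,20]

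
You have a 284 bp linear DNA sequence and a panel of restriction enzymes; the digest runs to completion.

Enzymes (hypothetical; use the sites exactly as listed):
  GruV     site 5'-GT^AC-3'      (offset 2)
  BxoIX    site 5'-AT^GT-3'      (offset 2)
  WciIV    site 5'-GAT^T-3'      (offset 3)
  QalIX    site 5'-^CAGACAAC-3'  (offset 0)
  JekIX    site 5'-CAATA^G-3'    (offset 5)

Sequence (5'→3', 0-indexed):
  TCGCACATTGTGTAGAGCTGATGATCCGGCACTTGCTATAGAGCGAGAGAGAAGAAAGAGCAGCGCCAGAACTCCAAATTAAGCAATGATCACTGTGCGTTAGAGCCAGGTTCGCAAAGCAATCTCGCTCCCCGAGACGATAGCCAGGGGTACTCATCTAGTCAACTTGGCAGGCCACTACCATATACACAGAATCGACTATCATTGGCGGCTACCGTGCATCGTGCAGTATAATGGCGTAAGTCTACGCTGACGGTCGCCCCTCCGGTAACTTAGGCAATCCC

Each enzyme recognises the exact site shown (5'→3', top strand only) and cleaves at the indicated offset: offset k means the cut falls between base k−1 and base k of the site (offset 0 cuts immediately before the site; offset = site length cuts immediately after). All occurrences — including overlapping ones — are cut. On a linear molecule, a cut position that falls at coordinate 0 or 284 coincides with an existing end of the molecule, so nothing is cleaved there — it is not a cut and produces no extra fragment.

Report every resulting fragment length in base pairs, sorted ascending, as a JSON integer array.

[133,151]

Scan for sites:
  GruV GTAC/2: at [149] ⇒ [151]
  BxoIX (ATGT, off=2): no sites
  WciIV (GATT, off=3): no sites
  QalIX (CAGACAAC, off=0): no sites
  JekIX (CAATAG, off=5): no sites

Pooled cuts: [151]

Fragment lengths:
  [0,151): 151 bp
  [151,284): 133 bp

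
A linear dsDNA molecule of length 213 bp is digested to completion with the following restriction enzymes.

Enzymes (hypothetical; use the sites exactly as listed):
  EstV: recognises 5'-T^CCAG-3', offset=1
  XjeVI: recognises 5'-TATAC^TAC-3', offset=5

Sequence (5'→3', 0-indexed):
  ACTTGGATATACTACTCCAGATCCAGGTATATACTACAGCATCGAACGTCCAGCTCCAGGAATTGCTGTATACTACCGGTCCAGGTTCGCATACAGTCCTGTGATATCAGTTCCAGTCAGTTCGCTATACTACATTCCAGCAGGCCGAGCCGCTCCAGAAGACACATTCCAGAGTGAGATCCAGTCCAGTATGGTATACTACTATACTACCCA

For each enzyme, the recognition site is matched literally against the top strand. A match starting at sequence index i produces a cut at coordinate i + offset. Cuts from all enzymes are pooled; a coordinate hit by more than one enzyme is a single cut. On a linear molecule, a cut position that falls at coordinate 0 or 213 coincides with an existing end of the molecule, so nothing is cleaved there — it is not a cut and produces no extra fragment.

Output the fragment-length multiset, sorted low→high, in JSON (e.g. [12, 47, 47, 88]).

[4,5,6,6,6,6,7,8,12,12,12,14,14,15,18,18,18,32]

Per-enzyme occurrences:
  EstV (TCCAG, off=1): starts [15, 21, 48, 54, 79, 111, 135, 153, 167, 179, 184] → cuts [16, 22, 49, 55, 80, 112, 136, 154, 168, 180, 185]
  XjeVI (TATACTAC, off=5): starts [7, 29, 68, 125, 194, 202] → cuts [12, 34, 73, 130, 199, 207]

Pooled cuts: [12, 16, 22, 34, 49, 55, 73, 80, 112, 130, 136, 154, 168, 180, 185, 199, 207]

Fragment lengths:
  [0,12): 12 bp
  [12,16): 4 bp
  [16,22): 6 bp
  [22,34): 12 bp
  [34,49): 15 bp
  [49,55): 6 bp
  [55,73): 18 bp
  [73,80): 7 bp
  [80,112): 32 bp
  [112,130): 18 bp
  [130,136): 6 bp
  [136,154): 18 bp
  [154,168): 14 bp
  [168,180): 12 bp
  [180,185): 5 bp
  [185,199): 14 bp
  [199,207): 8 bp
  [207,213): 6 bp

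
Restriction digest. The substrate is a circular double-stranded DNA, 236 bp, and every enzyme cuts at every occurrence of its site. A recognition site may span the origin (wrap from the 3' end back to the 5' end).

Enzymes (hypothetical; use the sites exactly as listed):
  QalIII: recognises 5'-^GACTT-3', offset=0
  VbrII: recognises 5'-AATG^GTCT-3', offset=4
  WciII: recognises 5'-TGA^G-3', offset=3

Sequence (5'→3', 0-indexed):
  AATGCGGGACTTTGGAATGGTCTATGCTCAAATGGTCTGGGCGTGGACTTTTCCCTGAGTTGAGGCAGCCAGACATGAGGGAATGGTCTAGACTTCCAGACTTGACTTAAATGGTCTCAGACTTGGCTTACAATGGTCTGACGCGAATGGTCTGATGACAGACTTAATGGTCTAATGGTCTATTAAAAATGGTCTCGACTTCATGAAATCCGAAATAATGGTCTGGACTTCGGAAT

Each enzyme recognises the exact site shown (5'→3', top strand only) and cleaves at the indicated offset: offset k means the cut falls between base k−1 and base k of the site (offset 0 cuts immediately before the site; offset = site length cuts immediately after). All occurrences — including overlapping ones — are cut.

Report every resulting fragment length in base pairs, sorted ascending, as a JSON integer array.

[5,5,5,5,5,6,7,8,8,9,10,11,11,12,13,14,14,15,15,16,18,24]

Per-enzyme occurrences:
  QalIII GACTT/0: at [7, 45, 90, 98, 103, 119, 160, 196, 225] ⇒ [7, 45, 90, 98, 103, 119, 160, 196, 225]
  VbrII AATGGTCT/4: at [15, 30, 81, 109, 131, 145, 165, 173, 187, 216] ⇒ [19, 34, 85, 113, 135, 149, 169, 177, 191, 220]
  WciII TGAG/3: at [55, 60, 75] ⇒ [58, 63, 78]

All cut coordinates (distinct, sorted): [7, 19, 34, 45, 58, 63, 78, 85, 90, 98, 103, 113, 119, 135, 149, 160, 169, 177, 191, 196, 220, 225]

Fragment lengths:
  7→19: 12 bp
  19→34: 15 bp
  34→45: 11 bp
  45→58: 13 bp
  58→63: 5 bp
  63→78: 15 bp
  78→85: 7 bp
  85→90: 5 bp
  90→98: 8 bp
  98→103: 5 bp
  103→113: 10 bp
  113→119: 6 bp
  119→135: 16 bp
  135→149: 14 bp
  149→160: 11 bp
  160→169: 9 bp
  169→177: 8 bp
  177→191: 14 bp
  191→196: 5 bp
  196→220: 24 bp
  220→225: 5 bp
  225→7 (wrap): 236-225+7 = 18 bp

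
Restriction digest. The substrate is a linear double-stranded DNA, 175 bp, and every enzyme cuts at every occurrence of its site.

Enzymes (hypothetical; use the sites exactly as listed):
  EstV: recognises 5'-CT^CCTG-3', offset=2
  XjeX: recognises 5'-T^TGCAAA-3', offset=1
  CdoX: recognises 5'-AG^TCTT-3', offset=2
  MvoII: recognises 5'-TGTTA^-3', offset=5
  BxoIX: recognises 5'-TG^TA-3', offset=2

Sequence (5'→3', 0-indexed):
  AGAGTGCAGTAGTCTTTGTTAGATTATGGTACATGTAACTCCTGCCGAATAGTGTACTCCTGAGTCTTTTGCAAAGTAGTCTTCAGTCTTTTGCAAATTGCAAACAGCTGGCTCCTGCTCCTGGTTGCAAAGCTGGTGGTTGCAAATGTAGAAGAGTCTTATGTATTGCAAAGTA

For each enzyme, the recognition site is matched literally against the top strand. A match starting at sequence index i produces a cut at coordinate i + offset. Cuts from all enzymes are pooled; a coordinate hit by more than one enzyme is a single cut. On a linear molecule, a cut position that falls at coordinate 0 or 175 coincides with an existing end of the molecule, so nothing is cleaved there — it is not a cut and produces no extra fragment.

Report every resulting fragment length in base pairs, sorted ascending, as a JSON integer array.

Per-enzyme occurrences:
  EstV CTCCTG/2: at [38, 56, 111, 117] ⇒ [40, 58, 113, 119]
  XjeX TTGCAAA/1: at [68, 90, 97, 124, 139, 165] ⇒ [69, 91, 98, 125, 140, 166]
  CdoX AGTCTT/2: at [10, 62, 77, 84, 154] ⇒ [12, 64, 79, 86, 156]
  MvoII TGTTA/5: at [16] ⇒ [21]
  BxoIX TGTA/2: at [33, 52, 146, 161] ⇒ [35, 54, 148, 163]

All cut coordinates (distinct, sorted): [12, 21, 35, 40, 54, 58, 64, 69, 79, 86, 91, 98, 113, 119, 125, 140, 148, 156, 163, 166]

Fragment lengths:
  [0,12): 12 bp
  [12,21): 9 bp
  [21,35): 14 bp
  [35,40): 5 bp
  [40,54): 14 bp
  [54,58): 4 bp
  [58,64): 6 bp
  [64,69): 5 bp
  [69,79): 10 bp
  [79,86): 7 bp
  [86,91): 5 bp
  [91,98): 7 bp
  [98,113): 15 bp
  [113,119): 6 bp
  [119,125): 6 bp
  [125,140): 15 bp
  [140,148): 8 bp
  [148,156): 8 bp
  [156,163): 7 bp
  [163,166): 3 bp
  [166,175): 9 bp

[3,4,5,5,5,6,6,6,7,7,7,8,8,9,9,10,12,14,14,15,15]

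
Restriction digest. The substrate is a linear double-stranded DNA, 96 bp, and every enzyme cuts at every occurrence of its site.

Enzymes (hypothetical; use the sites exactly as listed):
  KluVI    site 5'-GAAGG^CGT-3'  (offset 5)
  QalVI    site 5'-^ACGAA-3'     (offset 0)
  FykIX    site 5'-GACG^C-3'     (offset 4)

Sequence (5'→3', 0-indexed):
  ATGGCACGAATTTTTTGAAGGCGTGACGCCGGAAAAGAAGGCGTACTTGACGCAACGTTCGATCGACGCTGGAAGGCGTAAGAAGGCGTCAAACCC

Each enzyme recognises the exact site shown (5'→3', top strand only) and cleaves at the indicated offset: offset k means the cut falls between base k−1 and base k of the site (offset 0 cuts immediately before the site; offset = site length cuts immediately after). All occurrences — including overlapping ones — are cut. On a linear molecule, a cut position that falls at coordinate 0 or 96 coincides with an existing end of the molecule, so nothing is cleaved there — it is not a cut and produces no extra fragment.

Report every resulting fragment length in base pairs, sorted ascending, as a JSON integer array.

Site scan:
  KluVI GAAGGCGT/5: at [16, 36, 71, 81] ⇒ [21, 41, 76, 86]
  QalVI ACGAA/0: at [5] ⇒ [5]
  FykIX GACGC/4: at [24, 48, 64] ⇒ [28, 52, 68]

Pooled cuts: [5, 21, 28, 41, 52, 68, 76, 86]

Fragment lengths:
  [0,5): 5 bp
  [5,21): 16 bp
  [21,28): 7 bp
  [28,41): 13 bp
  [41,52): 11 bp
  [52,68): 16 bp
  [68,76): 8 bp
  [76,86): 10 bp
  [86,96): 10 bp

[5,7,8,10,10,11,13,16,16]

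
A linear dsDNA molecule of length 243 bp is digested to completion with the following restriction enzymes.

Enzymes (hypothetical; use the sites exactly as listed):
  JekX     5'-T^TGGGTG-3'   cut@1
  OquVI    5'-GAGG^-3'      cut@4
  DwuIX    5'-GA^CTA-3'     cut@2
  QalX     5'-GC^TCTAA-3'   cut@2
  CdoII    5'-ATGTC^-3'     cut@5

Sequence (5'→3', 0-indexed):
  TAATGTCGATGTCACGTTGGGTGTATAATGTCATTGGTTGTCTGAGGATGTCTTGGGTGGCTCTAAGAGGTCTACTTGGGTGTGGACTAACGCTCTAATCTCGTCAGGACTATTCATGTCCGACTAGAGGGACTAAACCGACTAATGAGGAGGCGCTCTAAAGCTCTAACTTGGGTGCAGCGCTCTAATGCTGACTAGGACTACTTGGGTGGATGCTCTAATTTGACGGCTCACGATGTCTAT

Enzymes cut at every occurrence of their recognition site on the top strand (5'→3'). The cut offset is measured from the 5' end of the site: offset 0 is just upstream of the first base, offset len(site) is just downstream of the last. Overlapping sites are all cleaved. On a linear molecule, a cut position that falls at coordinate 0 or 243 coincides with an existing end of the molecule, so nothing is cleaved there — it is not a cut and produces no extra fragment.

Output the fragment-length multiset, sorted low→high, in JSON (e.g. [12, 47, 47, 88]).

[1,2,3,3,3,3,4,5,5,6,6,6,7,7,7,7,8,8,9,9,9,10,11,11,11,12,15,15,16,24]

Site scan:
  JekX (TTGGGTG, off=1): starts [16, 52, 75, 170, 204] → cuts [17, 53, 76, 171, 205]
  OquVI (GAGG, off=4): starts [43, 66, 126, 146, 149] → cuts [47, 70, 130, 150, 153]
  DwuIX (GACTA, off=2): starts [84, 107, 121, 130, 139, 192, 198] → cuts [86, 109, 123, 132, 141, 194, 200]
  QalX (GCTCTAA, off=2): starts [59, 91, 154, 162, 181, 214] → cuts [61, 93, 156, 164, 183, 216]
  CdoII (ATGTC, off=5): starts [2, 8, 27, 47, 115, 235] → cuts [7, 13, 32, 52, 120, 240]

Pooled cuts: [7, 13, 17, 32, 47, 52, 53, 61, 70, 76, 86, 93, 109, 120, 123, 130, 132, 141, 150, 153, 156, 164, 171, 183, 194, 200, 205, 216, 240]

Fragments:
  [0,7): 7 bp
  [7,13): 6 bp
  [13,17): 4 bp
  [17,32): 15 bp
  [32,47): 15 bp
  [47,52): 5 bp
  [52,53): 1 bp
  [53,61): 8 bp
  [61,70): 9 bp
  [70,76): 6 bp
  [76,86): 10 bp
  [86,93): 7 bp
  [93,109): 16 bp
  [109,120): 11 bp
  [120,123): 3 bp
  [123,130): 7 bp
  [130,132): 2 bp
  [132,141): 9 bp
  [141,150): 9 bp
  [150,153): 3 bp
  [153,156): 3 bp
  [156,164): 8 bp
  [164,171): 7 bp
  [171,183): 12 bp
  [183,194): 11 bp
  [194,200): 6 bp
  [200,205): 5 bp
  [205,216): 11 bp
  [216,240): 24 bp
  [240,243): 3 bp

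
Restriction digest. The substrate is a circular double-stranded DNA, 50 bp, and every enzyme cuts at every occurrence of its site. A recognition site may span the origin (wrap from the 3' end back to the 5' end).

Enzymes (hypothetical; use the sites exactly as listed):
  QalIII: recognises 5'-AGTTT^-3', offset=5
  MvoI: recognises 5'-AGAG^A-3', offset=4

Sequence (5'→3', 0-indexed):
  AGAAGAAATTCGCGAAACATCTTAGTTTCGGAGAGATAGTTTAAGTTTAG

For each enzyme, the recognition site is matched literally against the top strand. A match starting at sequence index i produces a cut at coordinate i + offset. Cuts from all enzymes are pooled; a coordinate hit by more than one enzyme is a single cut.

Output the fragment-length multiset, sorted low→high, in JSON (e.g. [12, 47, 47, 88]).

[4,6,7,7,26]

Per-enzyme occurrences:
  QalIII AGTTT/5: at [23, 37, 43] ⇒ [28, 42, 48]
  MvoI AGAGA/4: at [31, 48] ⇒ [2, 35]

Pooled cuts: [2, 28, 35, 42, 48]

Fragment lengths:
  2→28: 26 bp
  28→35: 7 bp
  35→42: 7 bp
  42→48: 6 bp
  48→2 (wrap): 50-48+2 = 4 bp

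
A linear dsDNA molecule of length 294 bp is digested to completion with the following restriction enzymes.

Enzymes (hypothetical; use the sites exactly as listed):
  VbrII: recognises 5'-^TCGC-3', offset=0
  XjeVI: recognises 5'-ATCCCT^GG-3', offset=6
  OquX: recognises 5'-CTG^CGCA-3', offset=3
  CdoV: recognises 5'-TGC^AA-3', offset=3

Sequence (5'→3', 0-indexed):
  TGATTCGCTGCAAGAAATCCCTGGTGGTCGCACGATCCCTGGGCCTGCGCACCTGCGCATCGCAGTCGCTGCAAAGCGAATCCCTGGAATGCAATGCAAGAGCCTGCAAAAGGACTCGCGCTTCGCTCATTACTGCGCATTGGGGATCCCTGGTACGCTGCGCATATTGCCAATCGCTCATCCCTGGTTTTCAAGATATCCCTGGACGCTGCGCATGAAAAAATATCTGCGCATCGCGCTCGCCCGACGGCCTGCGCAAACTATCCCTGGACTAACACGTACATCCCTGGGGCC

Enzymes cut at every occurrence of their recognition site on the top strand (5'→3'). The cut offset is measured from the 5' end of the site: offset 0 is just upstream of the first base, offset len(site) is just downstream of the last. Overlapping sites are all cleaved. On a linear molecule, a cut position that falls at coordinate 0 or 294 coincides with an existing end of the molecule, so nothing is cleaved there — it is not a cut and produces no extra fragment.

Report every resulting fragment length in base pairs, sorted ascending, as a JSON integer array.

Scan for sites:
  VbrII (TCGC, off=0): starts [4, 27, 59, 65, 115, 122, 173, 233, 239] → cuts [4, 27, 59, 65, 115, 122, 173, 233, 239]
  XjeVI (ATCCCTGG, off=6): starts [16, 34, 79, 145, 179, 197, 262, 282] → cuts [22, 40, 85, 151, 185, 203, 268, 288]
  OquX (CTGCGCA, off=3): starts [44, 52, 132, 157, 208, 226, 251] → cuts [47, 55, 135, 160, 211, 229, 254]
  CdoV (TGCAA, off=3): starts [8, 69, 89, 94, 104] → cuts [11, 72, 92, 97, 107]

All cut coordinates (distinct, sorted): [4, 11, 22, 27, 40, 47, 55, 59, 65, 72, 85, 92, 97, 107, 115, 122, 135, 151, 160, 173, 185, 203, 211, 229, 233, 239, 254, 268, 288]

Fragments:
  [0,4): 4 bp
  [4,11): 7 bp
  [11,22): 11 bp
  [22,27): 5 bp
  [27,40): 13 bp
  [40,47): 7 bp
  [47,55): 8 bp
  [55,59): 4 bp
  [59,65): 6 bp
  [65,72): 7 bp
  [72,85): 13 bp
  [85,92): 7 bp
  [92,97): 5 bp
  [97,107): 10 bp
  [107,115): 8 bp
  [115,122): 7 bp
  [122,135): 13 bp
  [135,151): 16 bp
  [151,160): 9 bp
  [160,173): 13 bp
  [173,185): 12 bp
  [185,203): 18 bp
  [203,211): 8 bp
  [211,229): 18 bp
  [229,233): 4 bp
  [233,239): 6 bp
  [239,254): 15 bp
  [254,268): 14 bp
  [268,288): 20 bp
  [288,294): 6 bp

[4,4,4,5,5,6,6,6,7,7,7,7,7,8,8,8,9,10,11,12,13,13,13,13,14,15,16,18,18,20]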